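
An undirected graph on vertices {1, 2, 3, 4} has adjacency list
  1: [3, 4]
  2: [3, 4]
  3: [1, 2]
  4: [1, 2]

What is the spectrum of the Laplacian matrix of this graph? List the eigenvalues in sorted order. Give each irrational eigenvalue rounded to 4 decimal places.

Each diagonal entry of L is the vertex degree and each off-diagonal entry is -1 where an edge is present, 0 otherwise; in the order [1, 2, 3, 4] the diagonal is [2, 2, 2, 2]. Since every row of L sums to 0, the all-ones vector is in the kernel and 0 is an eigenvalue. The single zero eigenvalue shows the graph is connected. There is one zero in the spectrum, matching the 1 component.

[0, 2, 2, 4]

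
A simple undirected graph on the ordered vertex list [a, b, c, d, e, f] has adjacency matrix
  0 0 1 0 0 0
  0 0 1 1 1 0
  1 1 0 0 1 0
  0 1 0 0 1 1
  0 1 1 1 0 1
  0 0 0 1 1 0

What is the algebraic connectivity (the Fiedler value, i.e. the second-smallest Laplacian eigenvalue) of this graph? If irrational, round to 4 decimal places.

0.7312

Each diagonal entry of L is the vertex degree and each off-diagonal entry is -1 where an edge is present, 0 otherwise; in the order [a, b, c, d, e, f] the diagonal is [1, 3, 3, 3, 4, 2]. The sorted Laplacian eigenvalues are [0, 0.7312, 2.1353, 3.4659, 4.5494, 5.1183]; the algebraic connectivity is the second entry, 0.7312. There is one zero in the spectrum, matching the 1 component.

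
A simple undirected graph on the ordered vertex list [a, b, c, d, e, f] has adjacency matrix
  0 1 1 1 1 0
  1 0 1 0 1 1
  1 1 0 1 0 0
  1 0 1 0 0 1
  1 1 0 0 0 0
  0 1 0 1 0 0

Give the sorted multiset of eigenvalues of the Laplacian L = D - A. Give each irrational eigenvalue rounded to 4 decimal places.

With the vertex order [a, b, c, d, e, f], the degrees are [4, 4, 3, 3, 2, 2], giving D = diag(4, 4, 3, 3, 2, 2) and L = D - A. Since every row of L sums to 0, the all-ones vector is in the kernel and 0 is an eigenvalue. The eigenvalues sum to 18, which equals trace(L) = 2|E|.

[0, 1.6072, 2.3023, 3.6405, 4.8631, 5.5869]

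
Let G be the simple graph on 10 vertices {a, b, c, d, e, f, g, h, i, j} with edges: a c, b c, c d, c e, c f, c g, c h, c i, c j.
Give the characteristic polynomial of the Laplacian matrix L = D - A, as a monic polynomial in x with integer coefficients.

x^10 - 18x^9 + 108x^8 - 336x^7 + 630x^6 - 756x^5 + 588x^4 - 288x^3 + 81x^2 - 10x

With the vertex order [a, b, c, d, e, f, g, h, i, j], the degrees are [1, 1, 9, 1, 1, 1, 1, 1, 1, 1], giving D = diag(1, 1, 9, 1, 1, 1, 1, 1, 1, 1) and L = D - A. Computing det(xI - L) by cofactor expansion (or equivalently via sum-over-permutations) gives x^10 - 18x^9 + 108x^8 - 336x^7 + 630x^6 - 756x^5 + 588x^4 - 288x^3 + 81x^2 - 10x. The coefficient of x^9 equals -trace(L) = -18, matching the sum of degrees. The largest eigenvalue, 10, is at most the vertex count 10.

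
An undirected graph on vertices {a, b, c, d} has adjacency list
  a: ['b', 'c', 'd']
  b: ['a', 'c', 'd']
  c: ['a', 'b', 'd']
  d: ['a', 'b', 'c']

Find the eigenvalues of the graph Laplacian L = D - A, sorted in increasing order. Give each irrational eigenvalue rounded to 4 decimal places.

[0, 4, 4, 4]

Reading degrees in the order [a, b, c, d] gives [3, 3, 3, 3]; set D = diag(3, 3, 3, 3) and form L = D - A. L is symmetric positive semidefinite, so every eigenvalue is real and nonnegative. The single zero eigenvalue shows the graph is connected. The eigenvalues sum to 12, which equals trace(L) = 2|E|. There is one zero in the spectrum, matching the 1 component.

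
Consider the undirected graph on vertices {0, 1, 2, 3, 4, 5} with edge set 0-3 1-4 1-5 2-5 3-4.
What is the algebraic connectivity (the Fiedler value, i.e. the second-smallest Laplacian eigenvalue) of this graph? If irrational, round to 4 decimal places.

0.2679

Each diagonal entry of L is the vertex degree and each off-diagonal entry is -1 where an edge is present, 0 otherwise; in the order [0, 1, 2, 3, 4, 5] the diagonal is [1, 2, 1, 2, 2, 2]. The sorted Laplacian eigenvalues are [0, 0.2679, 1, 2, 3, 3.7321]; the algebraic connectivity is the second entry, 0.2679. The eigenvalues sum to 10, which equals trace(L) = 2|E|.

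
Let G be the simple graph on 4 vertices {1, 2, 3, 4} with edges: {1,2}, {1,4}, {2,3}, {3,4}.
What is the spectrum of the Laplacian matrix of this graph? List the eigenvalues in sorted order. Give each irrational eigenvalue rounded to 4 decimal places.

[0, 2, 2, 4]

Reading degrees in the order [1, 2, 3, 4] gives [2, 2, 2, 2]; set D = diag(2, 2, 2, 2) and form L = D - A. The multiplicity of 0 as a Laplacian eigenvalue equals the number of connected components. The single zero eigenvalue shows the graph is connected. The largest eigenvalue, 4, is at most the vertex count 4.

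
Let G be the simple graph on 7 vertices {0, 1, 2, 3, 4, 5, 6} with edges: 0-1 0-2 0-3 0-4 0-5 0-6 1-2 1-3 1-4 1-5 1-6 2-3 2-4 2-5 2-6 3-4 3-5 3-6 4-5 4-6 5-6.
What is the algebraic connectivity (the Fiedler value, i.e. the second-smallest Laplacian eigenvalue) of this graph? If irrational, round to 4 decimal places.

With the vertex order [0, 1, 2, 3, 4, 5, 6], the degrees are [6, 6, 6, 6, 6, 6, 6], giving D = diag(6, 6, 6, 6, 6, 6, 6) and L = D - A. The smallest Laplacian eigenvalue is always 0. The next one, lambda_2 = 7, measures how hard the graph is to disconnect: larger values mean better connectivity. By the matrix-tree theorem the graph has (1/7) * product of the nonzero eigenvalues = 16807 spanning trees. There is one zero in the spectrum, matching the 1 component.

7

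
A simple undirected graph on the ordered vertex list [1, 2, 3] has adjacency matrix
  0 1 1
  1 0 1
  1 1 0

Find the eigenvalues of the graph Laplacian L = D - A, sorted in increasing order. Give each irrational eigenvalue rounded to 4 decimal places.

[0, 3, 3]

Reading degrees in the order [1, 2, 3] gives [2, 2, 2]; set D = diag(2, 2, 2) and form L = D - A. Diagonalising L (or applying a numerical eigensolver to the 3x3 matrix) gives the spectrum above.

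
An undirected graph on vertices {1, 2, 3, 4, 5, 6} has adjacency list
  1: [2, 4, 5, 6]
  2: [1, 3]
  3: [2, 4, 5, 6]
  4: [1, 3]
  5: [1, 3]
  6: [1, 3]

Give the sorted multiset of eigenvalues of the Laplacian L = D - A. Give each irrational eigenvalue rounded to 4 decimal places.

Reading degrees in the order [1, 2, 3, 4, 5, 6] gives [4, 2, 4, 2, 2, 2]; set D = diag(4, 2, 4, 2, 2, 2) and form L = D - A. Since every row of L sums to 0, the all-ones vector is in the kernel and 0 is an eigenvalue.

[0, 2, 2, 2, 4, 6]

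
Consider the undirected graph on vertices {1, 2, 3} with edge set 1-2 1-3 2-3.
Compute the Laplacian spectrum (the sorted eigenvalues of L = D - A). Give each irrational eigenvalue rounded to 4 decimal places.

[0, 3, 3]

Each diagonal entry of L is the vertex degree and each off-diagonal entry is -1 where an edge is present, 0 otherwise; in the order [1, 2, 3] the diagonal is [2, 2, 2]. L is symmetric positive semidefinite, so every eigenvalue is real and nonnegative. The largest eigenvalue, 3, is at most the vertex count 3.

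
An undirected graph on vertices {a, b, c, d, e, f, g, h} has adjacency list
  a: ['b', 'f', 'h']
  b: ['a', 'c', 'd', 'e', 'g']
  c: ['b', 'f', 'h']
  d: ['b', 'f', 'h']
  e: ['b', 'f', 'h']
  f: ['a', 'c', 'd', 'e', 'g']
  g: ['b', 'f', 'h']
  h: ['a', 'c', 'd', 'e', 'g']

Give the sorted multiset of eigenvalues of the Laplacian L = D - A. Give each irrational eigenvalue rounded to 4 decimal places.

With the vertex order [a, b, c, d, e, f, g, h], the degrees are [3, 5, 3, 3, 3, 5, 3, 5], giving D = diag(3, 5, 3, 3, 3, 5, 3, 5) and L = D - A. Since every row of L sums to 0, the all-ones vector is in the kernel and 0 is an eigenvalue. The single zero eigenvalue shows the graph is connected. There is one zero in the spectrum, matching the 1 component. By the matrix-tree theorem the graph has (1/8) * product of the nonzero eigenvalues = 2025 spanning trees.

[0, 3, 3, 3, 3, 5, 5, 8]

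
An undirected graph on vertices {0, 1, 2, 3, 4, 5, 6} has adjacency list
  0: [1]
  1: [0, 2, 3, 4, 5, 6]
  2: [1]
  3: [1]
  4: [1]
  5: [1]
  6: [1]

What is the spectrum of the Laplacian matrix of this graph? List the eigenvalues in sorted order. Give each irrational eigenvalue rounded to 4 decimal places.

[0, 1, 1, 1, 1, 1, 7]

With the vertex order [0, 1, 2, 3, 4, 5, 6], the degrees are [1, 6, 1, 1, 1, 1, 1], giving D = diag(1, 6, 1, 1, 1, 1, 1) and L = D - A. L is symmetric positive semidefinite, so every eigenvalue is real and nonnegative. The single zero eigenvalue shows the graph is connected.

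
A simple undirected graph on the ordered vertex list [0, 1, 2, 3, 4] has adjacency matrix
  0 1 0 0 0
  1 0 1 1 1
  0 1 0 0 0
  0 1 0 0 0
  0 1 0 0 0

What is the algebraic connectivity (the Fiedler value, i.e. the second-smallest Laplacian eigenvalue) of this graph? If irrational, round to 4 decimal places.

Reading degrees in the order [0, 1, 2, 3, 4] gives [1, 4, 1, 1, 1]; set D = diag(1, 4, 1, 1, 1) and form L = D - A. The sorted Laplacian eigenvalues are [0, 1, 1, 1, 5]; the algebraic connectivity is the second entry, 1. The eigenvalues sum to 8, which equals trace(L) = 2|E|.

1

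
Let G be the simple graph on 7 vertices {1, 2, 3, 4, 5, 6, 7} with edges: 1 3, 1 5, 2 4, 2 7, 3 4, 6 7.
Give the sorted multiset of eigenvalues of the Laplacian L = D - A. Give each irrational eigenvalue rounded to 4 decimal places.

With the vertex order [1, 2, 3, 4, 5, 6, 7], the degrees are [2, 2, 2, 2, 1, 1, 2], giving D = diag(2, 2, 2, 2, 1, 1, 2) and L = D - A. The multiplicity of 0 as a Laplacian eigenvalue equals the number of connected components. The single zero eigenvalue shows the graph is connected. The largest eigenvalue, 3.8019, is at most the vertex count 7.

[0, 0.1981, 0.7530, 1.5550, 2.4450, 3.2470, 3.8019]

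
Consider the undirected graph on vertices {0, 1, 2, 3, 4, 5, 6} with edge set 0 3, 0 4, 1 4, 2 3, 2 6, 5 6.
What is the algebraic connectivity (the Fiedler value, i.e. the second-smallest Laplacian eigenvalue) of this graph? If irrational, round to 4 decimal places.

0.1981

Each diagonal entry of L is the vertex degree and each off-diagonal entry is -1 where an edge is present, 0 otherwise; in the order [0, 1, 2, 3, 4, 5, 6] the diagonal is [2, 1, 2, 2, 2, 1, 2]. Computing the eigenvalues of L and sorting gives [0, 0.1981, 0.7530, 1.5550, 2.4450, 3.2470, 3.8019]. The Fiedler value lambda_2 = 0.1981 is strictly positive, so the graph is connected. The eigenvalues sum to 12, which equals trace(L) = 2|E|.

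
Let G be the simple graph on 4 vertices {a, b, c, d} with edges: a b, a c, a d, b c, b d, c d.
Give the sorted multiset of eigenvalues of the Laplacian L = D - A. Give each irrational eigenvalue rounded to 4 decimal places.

[0, 4, 4, 4]

Each diagonal entry of L is the vertex degree and each off-diagonal entry is -1 where an edge is present, 0 otherwise; in the order [a, b, c, d] the diagonal is [3, 3, 3, 3]. The multiplicity of 0 as a Laplacian eigenvalue equals the number of connected components. The single zero eigenvalue shows the graph is connected.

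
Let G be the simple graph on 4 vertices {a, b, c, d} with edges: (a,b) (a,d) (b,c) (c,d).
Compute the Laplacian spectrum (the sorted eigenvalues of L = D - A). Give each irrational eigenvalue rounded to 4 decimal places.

Each diagonal entry of L is the vertex degree and each off-diagonal entry is -1 where an edge is present, 0 otherwise; in the order [a, b, c, d] the diagonal is [2, 2, 2, 2]. Since every row of L sums to 0, the all-ones vector is in the kernel and 0 is an eigenvalue. The single zero eigenvalue shows the graph is connected. There is one zero in the spectrum, matching the 1 component. The largest eigenvalue, 4, is at most the vertex count 4.

[0, 2, 2, 4]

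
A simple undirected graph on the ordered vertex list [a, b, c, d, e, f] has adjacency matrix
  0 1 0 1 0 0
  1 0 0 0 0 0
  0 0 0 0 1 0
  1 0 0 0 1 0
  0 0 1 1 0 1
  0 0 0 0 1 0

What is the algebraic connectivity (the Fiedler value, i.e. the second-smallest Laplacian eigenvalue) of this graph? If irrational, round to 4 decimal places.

0.3249

With the vertex order [a, b, c, d, e, f], the degrees are [2, 1, 1, 2, 3, 1], giving D = diag(2, 1, 1, 2, 3, 1) and L = D - A. Computing the eigenvalues of L and sorting gives [0, 0.3249, 1, 1.4608, 3, 4.2143]. The Fiedler value lambda_2 = 0.3249 is strictly positive, so the graph is connected. By the matrix-tree theorem the graph has (1/6) * product of the nonzero eigenvalues = 1 spanning tree.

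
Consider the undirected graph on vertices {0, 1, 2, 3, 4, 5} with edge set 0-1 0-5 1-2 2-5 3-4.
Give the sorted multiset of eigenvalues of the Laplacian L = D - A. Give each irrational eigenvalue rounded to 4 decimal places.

[0, 0, 2, 2, 2, 4]

Each diagonal entry of L is the vertex degree and each off-diagonal entry is -1 where an edge is present, 0 otherwise; in the order [0, 1, 2, 3, 4, 5] the diagonal is [2, 2, 2, 1, 1, 2]. The multiplicity of 0 as a Laplacian eigenvalue equals the number of connected components. The 2 zero eigenvalues correspond to the 2 connected components.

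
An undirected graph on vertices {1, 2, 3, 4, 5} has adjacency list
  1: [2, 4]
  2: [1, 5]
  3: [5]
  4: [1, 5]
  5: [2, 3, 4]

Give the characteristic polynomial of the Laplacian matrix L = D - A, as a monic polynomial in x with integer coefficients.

Reading degrees in the order [1, 2, 3, 4, 5] gives [2, 2, 1, 2, 3]; set D = diag(2, 2, 1, 2, 3) and form L = D - A. Computing det(xI - L) by cofactor expansion (or equivalently via sum-over-permutations) gives x^5 - 10x^4 + 34x^3 - 46x^2 + 20x. The coefficient of x^4 equals -trace(L) = -10, matching the sum of degrees. There is one zero in the spectrum, matching the 1 component.

x^5 - 10x^4 + 34x^3 - 46x^2 + 20x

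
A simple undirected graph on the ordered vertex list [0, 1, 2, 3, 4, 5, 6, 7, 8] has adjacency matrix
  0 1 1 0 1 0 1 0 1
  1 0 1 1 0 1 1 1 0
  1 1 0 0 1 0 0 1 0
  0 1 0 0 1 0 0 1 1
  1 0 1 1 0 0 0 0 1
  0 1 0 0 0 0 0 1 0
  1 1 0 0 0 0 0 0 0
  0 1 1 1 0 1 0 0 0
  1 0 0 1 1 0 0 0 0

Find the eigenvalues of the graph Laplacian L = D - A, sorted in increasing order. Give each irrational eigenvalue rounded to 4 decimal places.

Reading degrees in the order [0, 1, 2, 3, 4, 5, 6, 7, 8] gives [5, 6, 4, 4, 4, 2, 2, 4, 3]; set D = diag(5, 6, 4, 4, 4, 2, 2, 4, 3) and form L = D - A. Since every row of L sums to 0, the all-ones vector is in the kernel and 0 is an eigenvalue. The eigenvalues sum to 34, which equals trace(L) = 2|E|.

[0, 1.4538, 1.7556, 3.1011, 3.7182, 4.7231, 5.7087, 6.1350, 7.4046]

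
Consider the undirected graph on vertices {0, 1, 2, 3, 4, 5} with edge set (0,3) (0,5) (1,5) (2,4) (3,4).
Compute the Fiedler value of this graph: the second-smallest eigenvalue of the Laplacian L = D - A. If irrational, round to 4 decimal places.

With the vertex order [0, 1, 2, 3, 4, 5], the degrees are [2, 1, 1, 2, 2, 2], giving D = diag(2, 1, 1, 2, 2, 2) and L = D - A. The smallest Laplacian eigenvalue is always 0. The next one, lambda_2 = 0.2679, measures how hard the graph is to disconnect: larger values mean better connectivity. There is one zero in the spectrum, matching the 1 component.

0.2679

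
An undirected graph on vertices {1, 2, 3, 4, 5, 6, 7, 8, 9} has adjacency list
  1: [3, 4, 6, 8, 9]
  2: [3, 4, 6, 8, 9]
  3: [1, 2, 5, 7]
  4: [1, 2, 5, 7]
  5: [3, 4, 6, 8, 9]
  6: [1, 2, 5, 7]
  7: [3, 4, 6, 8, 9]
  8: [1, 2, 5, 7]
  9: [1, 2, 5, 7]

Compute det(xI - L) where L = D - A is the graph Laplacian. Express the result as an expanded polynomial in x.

With the vertex order [1, 2, 3, 4, 5, 6, 7, 8, 9], the degrees are [5, 5, 4, 4, 5, 4, 5, 4, 4], giving D = diag(5, 5, 4, 4, 5, 4, 5, 4, 4) and L = D - A. The eigenvalues of L are [0, 4, 4, 4, 4, 5, 5, 5, 9]; the characteristic polynomial is the product of (x - lambda_i), which multiplies out to x^9 - 40x^8 + 690x^7 - 6720x^6 + 40485x^5 - 154704x^4 + 366560x^3 - 492800x^2 + 288000x. The coefficient of x^8 equals -trace(L) = -40, matching the sum of degrees. The largest eigenvalue, 9, is at most the vertex count 9. The eigenvalues sum to 40, which equals trace(L) = 2|E|.

x^9 - 40x^8 + 690x^7 - 6720x^6 + 40485x^5 - 154704x^4 + 366560x^3 - 492800x^2 + 288000x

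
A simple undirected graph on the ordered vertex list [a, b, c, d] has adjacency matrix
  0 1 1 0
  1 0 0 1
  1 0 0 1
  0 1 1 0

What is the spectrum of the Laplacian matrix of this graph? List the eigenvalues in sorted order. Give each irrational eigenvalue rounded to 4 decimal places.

Reading degrees in the order [a, b, c, d] gives [2, 2, 2, 2]; set D = diag(2, 2, 2, 2) and form L = D - A. The multiplicity of 0 as a Laplacian eigenvalue equals the number of connected components. The single zero eigenvalue shows the graph is connected. The largest eigenvalue, 4, is at most the vertex count 4.

[0, 2, 2, 4]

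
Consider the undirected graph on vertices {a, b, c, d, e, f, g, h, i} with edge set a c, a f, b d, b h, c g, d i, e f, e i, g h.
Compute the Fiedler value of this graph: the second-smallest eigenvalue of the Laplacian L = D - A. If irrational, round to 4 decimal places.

0.4679

Reading degrees in the order [a, b, c, d, e, f, g, h, i] gives [2, 2, 2, 2, 2, 2, 2, 2, 2]; set D = diag(2, 2, 2, 2, 2, 2, 2, 2, 2) and form L = D - A. The smallest Laplacian eigenvalue is always 0. The next one, lambda_2 = 0.4679, measures how hard the graph is to disconnect: larger values mean better connectivity. There is one zero in the spectrum, matching the 1 component.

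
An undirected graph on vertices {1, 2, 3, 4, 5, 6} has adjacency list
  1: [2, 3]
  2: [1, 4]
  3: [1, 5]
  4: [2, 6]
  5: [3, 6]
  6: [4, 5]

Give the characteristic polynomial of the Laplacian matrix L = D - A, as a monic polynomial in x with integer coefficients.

x^6 - 12x^5 + 54x^4 - 112x^3 + 105x^2 - 36x

Reading degrees in the order [1, 2, 3, 4, 5, 6] gives [2, 2, 2, 2, 2, 2]; set D = diag(2, 2, 2, 2, 2, 2) and form L = D - A. Computing det(xI - L) by cofactor expansion (or equivalently via sum-over-permutations) gives x^6 - 12x^5 + 54x^4 - 112x^3 + 105x^2 - 36x. Since p(0) = det(-L) = 0, x divides p(x). By the matrix-tree theorem the graph has (1/6) * product of the nonzero eigenvalues = 6 spanning trees. The largest eigenvalue, 4, is at most the vertex count 6.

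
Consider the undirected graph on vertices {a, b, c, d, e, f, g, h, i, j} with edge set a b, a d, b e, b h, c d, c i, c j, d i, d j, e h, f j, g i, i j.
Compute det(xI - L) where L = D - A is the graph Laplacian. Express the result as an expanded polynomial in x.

Reading degrees in the order [a, b, c, d, e, f, g, h, i, j] gives [2, 3, 3, 4, 2, 1, 1, 2, 4, 4]; set D = diag(2, 3, 3, 4, 2, 1, 1, 2, 4, 4) and form L = D - A. Computing det(xI - L) by cofactor expansion (or equivalently via sum-over-permutations) gives x^10 - 26x^9 + 285x^8 - 1712x^7 + 6134x^6 - 13376x^5 + 17374x^4 - 12572x^3 + 4360x^2 - 480x. The constant term is 0 because L is singular (the all-ones vector lies in its kernel). There is one zero in the spectrum, matching the 1 component.

x^10 - 26x^9 + 285x^8 - 1712x^7 + 6134x^6 - 13376x^5 + 17374x^4 - 12572x^3 + 4360x^2 - 480x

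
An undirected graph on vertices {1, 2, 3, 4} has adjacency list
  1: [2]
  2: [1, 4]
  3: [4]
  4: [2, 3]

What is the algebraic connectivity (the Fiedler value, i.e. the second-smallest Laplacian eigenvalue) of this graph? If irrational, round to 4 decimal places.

0.5858

With the vertex order [1, 2, 3, 4], the degrees are [1, 2, 1, 2], giving D = diag(1, 2, 1, 2) and L = D - A. Computing the eigenvalues of L and sorting gives [0, 0.5858, 2, 3.4142]. The Fiedler value lambda_2 = 0.5858 is strictly positive, so the graph is connected. There is one zero in the spectrum, matching the 1 component. By the matrix-tree theorem the graph has (1/4) * product of the nonzero eigenvalues = 1 spanning tree.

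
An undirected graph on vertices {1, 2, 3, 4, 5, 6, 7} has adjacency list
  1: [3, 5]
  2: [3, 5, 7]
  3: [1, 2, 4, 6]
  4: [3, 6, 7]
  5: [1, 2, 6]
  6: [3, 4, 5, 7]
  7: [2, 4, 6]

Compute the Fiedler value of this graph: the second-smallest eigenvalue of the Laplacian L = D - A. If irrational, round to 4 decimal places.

Reading degrees in the order [1, 2, 3, 4, 5, 6, 7] gives [2, 3, 4, 3, 3, 4, 3]; set D = diag(2, 3, 4, 3, 3, 4, 3) and form L = D - A. The smallest Laplacian eigenvalue is always 0. The next one, lambda_2 = 1.5119, measures how hard the graph is to disconnect: larger values mean better connectivity. The largest eigenvalue, 6.1857, is at most the vertex count 7. By the matrix-tree theorem the graph has (1/7) * product of the nonzero eigenvalues = 199 spanning trees.

1.5119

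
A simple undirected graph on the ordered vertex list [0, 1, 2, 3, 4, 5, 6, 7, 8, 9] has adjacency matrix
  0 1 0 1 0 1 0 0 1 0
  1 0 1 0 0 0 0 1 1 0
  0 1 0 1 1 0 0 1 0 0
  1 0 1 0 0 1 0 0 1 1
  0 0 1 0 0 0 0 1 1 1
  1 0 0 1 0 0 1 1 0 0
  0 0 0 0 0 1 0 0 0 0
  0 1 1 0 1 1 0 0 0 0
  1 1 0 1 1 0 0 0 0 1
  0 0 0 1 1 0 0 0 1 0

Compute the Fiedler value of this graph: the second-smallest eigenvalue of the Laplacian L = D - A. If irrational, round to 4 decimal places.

Reading degrees in the order [0, 1, 2, 3, 4, 5, 6, 7, 8, 9] gives [4, 4, 4, 5, 4, 4, 1, 4, 5, 3]; set D = diag(4, 4, 4, 5, 4, 4, 1, 4, 5, 3) and form L = D - A. Computing the eigenvalues of L and sorting gives [0, 0.7736, 2.3387, 2.6857, 3.7466, 4.4389, 4.7700, 5.9359, 6.2058, 7.1048]. The Fiedler value lambda_2 = 0.7736 is strictly positive, so the graph is connected. The largest eigenvalue, 7.1048, is at most the vertex count 10.

0.7736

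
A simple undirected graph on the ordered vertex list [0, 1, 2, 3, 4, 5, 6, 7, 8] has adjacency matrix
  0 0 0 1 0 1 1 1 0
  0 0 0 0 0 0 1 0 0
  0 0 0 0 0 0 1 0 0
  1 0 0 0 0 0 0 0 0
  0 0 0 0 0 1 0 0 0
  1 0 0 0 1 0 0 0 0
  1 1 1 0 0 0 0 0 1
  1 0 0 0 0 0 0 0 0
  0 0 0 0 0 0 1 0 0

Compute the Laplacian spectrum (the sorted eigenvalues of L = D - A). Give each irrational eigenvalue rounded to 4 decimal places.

[0, 0.2825, 0.5784, 1, 1, 1, 2.3735, 4.0864, 5.6793]

Reading degrees in the order [0, 1, 2, 3, 4, 5, 6, 7, 8] gives [4, 1, 1, 1, 1, 2, 4, 1, 1]; set D = diag(4, 1, 1, 1, 1, 2, 4, 1, 1) and form L = D - A. L is symmetric positive semidefinite, so every eigenvalue is real and nonnegative. The eigenvalues sum to 16, which equals trace(L) = 2|E|. The largest eigenvalue, 5.6793, is at most the vertex count 9.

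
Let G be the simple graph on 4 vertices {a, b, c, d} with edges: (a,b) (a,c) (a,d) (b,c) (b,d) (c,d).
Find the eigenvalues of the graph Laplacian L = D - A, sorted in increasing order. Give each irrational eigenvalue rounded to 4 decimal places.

[0, 4, 4, 4]

Reading degrees in the order [a, b, c, d] gives [3, 3, 3, 3]; set D = diag(3, 3, 3, 3) and form L = D - A. Diagonalising L (or applying a numerical eigensolver to the 4x4 matrix) gives the spectrum above. By the matrix-tree theorem the graph has (1/4) * product of the nonzero eigenvalues = 16 spanning trees.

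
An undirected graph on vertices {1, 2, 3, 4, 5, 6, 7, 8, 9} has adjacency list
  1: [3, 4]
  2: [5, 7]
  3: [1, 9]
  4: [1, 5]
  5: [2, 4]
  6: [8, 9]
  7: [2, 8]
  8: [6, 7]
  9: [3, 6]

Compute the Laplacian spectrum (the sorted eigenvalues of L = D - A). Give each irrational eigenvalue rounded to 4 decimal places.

[0, 0.4679, 0.4679, 1.6527, 1.6527, 3, 3, 3.8794, 3.8794]

Each diagonal entry of L is the vertex degree and each off-diagonal entry is -1 where an edge is present, 0 otherwise; in the order [1, 2, 3, 4, 5, 6, 7, 8, 9] the diagonal is [2, 2, 2, 2, 2, 2, 2, 2, 2]. L is symmetric positive semidefinite, so every eigenvalue is real and nonnegative. The single zero eigenvalue shows the graph is connected. There is one zero in the spectrum, matching the 1 component.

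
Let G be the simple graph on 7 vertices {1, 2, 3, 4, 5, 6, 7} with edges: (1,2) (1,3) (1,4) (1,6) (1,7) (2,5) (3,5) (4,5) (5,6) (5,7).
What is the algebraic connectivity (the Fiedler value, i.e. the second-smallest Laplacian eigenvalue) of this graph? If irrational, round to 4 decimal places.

Reading degrees in the order [1, 2, 3, 4, 5, 6, 7] gives [5, 2, 2, 2, 5, 2, 2]; set D = diag(5, 2, 2, 2, 5, 2, 2) and form L = D - A. The sorted Laplacian eigenvalues are [0, 2, 2, 2, 2, 5, 7]; the algebraic connectivity is the second entry, 2. The eigenvalues sum to 20, which equals trace(L) = 2|E|. By the matrix-tree theorem the graph has (1/7) * product of the nonzero eigenvalues = 80 spanning trees.

2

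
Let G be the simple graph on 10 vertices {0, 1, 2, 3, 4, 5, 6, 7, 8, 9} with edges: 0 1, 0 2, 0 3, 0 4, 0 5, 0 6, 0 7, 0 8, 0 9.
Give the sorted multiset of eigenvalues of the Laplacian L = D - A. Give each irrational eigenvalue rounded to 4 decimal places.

[0, 1, 1, 1, 1, 1, 1, 1, 1, 10]

With the vertex order [0, 1, 2, 3, 4, 5, 6, 7, 8, 9], the degrees are [9, 1, 1, 1, 1, 1, 1, 1, 1, 1], giving D = diag(9, 1, 1, 1, 1, 1, 1, 1, 1, 1) and L = D - A. The multiplicity of 0 as a Laplacian eigenvalue equals the number of connected components. The single zero eigenvalue shows the graph is connected. The largest eigenvalue, 10, is at most the vertex count 10. The eigenvalues sum to 18, which equals trace(L) = 2|E|.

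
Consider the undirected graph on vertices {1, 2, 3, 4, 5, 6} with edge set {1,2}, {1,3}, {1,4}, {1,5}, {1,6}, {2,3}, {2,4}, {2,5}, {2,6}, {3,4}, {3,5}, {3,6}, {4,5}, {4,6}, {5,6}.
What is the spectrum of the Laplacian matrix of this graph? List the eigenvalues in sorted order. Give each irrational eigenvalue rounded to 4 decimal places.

With the vertex order [1, 2, 3, 4, 5, 6], the degrees are [5, 5, 5, 5, 5, 5], giving D = diag(5, 5, 5, 5, 5, 5) and L = D - A. The multiplicity of 0 as a Laplacian eigenvalue equals the number of connected components. The largest eigenvalue, 6, is at most the vertex count 6.

[0, 6, 6, 6, 6, 6]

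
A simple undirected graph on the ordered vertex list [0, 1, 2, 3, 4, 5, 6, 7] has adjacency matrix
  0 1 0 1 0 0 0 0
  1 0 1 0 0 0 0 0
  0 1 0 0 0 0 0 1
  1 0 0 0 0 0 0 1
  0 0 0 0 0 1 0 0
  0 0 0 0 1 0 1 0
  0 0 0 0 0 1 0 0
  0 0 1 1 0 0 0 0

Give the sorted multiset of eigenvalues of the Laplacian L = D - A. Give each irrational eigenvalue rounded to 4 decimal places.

[0, 0, 1, 1.3820, 1.3820, 3, 3.6180, 3.6180]

Each diagonal entry of L is the vertex degree and each off-diagonal entry is -1 where an edge is present, 0 otherwise; in the order [0, 1, 2, 3, 4, 5, 6, 7] the diagonal is [2, 2, 2, 2, 1, 2, 1, 2]. L is symmetric positive semidefinite, so every eigenvalue is real and nonnegative. The 2 zero eigenvalues correspond to the 2 connected components.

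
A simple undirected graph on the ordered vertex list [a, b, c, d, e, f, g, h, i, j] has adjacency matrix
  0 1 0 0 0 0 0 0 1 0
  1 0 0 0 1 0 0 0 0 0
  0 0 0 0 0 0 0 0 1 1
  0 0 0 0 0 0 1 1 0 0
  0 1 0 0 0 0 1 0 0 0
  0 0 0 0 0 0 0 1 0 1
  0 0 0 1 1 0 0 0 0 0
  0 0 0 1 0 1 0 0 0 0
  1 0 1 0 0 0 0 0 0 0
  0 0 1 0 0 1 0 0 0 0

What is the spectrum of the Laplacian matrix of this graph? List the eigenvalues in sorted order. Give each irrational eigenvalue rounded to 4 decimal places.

[0, 0.3820, 0.3820, 1.3820, 1.3820, 2.6180, 2.6180, 3.6180, 3.6180, 4]

Each diagonal entry of L is the vertex degree and each off-diagonal entry is -1 where an edge is present, 0 otherwise; in the order [a, b, c, d, e, f, g, h, i, j] the diagonal is [2, 2, 2, 2, 2, 2, 2, 2, 2, 2]. The multiplicity of 0 as a Laplacian eigenvalue equals the number of connected components. The single zero eigenvalue shows the graph is connected. The largest eigenvalue, 4, is at most the vertex count 10.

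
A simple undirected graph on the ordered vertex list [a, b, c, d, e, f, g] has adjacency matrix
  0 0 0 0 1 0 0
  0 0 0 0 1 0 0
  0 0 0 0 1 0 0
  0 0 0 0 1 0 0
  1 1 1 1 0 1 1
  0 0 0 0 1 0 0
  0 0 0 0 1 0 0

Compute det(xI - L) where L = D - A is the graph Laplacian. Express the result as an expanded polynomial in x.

Reading degrees in the order [a, b, c, d, e, f, g] gives [1, 1, 1, 1, 6, 1, 1]; set D = diag(1, 1, 1, 1, 6, 1, 1) and form L = D - A. Computing det(xI - L) by cofactor expansion (or equivalently via sum-over-permutations) gives x^7 - 12x^6 + 45x^5 - 80x^4 + 75x^3 - 36x^2 + 7x. The constant term is 0 because L is singular (the all-ones vector lies in its kernel). The eigenvalues sum to 12, which equals trace(L) = 2|E|. There is one zero in the spectrum, matching the 1 component.

x^7 - 12x^6 + 45x^5 - 80x^4 + 75x^3 - 36x^2 + 7x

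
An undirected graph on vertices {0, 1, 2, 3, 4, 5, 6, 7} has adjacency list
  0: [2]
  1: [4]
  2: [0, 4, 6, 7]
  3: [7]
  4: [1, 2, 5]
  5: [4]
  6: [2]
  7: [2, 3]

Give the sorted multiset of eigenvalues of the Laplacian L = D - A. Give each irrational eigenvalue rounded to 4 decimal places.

[0, 0.3187, 0.5858, 1, 1, 2.3579, 3.4142, 5.3234]

Each diagonal entry of L is the vertex degree and each off-diagonal entry is -1 where an edge is present, 0 otherwise; in the order [0, 1, 2, 3, 4, 5, 6, 7] the diagonal is [1, 1, 4, 1, 3, 1, 1, 2]. L is symmetric positive semidefinite, so every eigenvalue is real and nonnegative. The single zero eigenvalue shows the graph is connected.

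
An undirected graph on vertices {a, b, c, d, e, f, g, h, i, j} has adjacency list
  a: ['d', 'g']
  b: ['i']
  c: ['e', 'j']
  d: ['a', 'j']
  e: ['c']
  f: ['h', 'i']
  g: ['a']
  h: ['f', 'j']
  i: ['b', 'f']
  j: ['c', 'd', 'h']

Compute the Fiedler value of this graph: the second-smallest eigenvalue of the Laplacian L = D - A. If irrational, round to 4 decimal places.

0.1479

With the vertex order [a, b, c, d, e, f, g, h, i, j], the degrees are [2, 1, 2, 2, 1, 2, 1, 2, 2, 3], giving D = diag(2, 1, 2, 2, 1, 2, 1, 2, 2, 3) and L = D - A. Computing the eigenvalues of L and sorting gives [0, 0.1479, 0.2814, 0.7873, 1.2931, 2, 2.4631, 3.0926, 3.4687, 4.4659]. The Fiedler value lambda_2 = 0.1479 is strictly positive, so the graph is connected. The largest eigenvalue, 4.4659, is at most the vertex count 10.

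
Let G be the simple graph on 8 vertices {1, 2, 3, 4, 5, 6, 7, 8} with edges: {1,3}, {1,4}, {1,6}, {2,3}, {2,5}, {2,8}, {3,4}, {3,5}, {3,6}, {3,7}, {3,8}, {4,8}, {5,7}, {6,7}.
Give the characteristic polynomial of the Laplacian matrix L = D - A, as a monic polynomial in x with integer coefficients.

Each diagonal entry of L is the vertex degree and each off-diagonal entry is -1 where an edge is present, 0 otherwise; in the order [1, 2, 3, 4, 5, 6, 7, 8] the diagonal is [3, 3, 7, 3, 3, 3, 3, 3]. L has integer entries, so p(x) = det(xI - L) has integer coefficients. Expanding the determinant yields x^8 - 28x^7 + 322x^6 - 1974x^5 + 6965x^4 - 14126x^3 + 15225x^2 - 6728x. Since p(0) = det(-L) = 0, x divides p(x). By the matrix-tree theorem the graph has (1/8) * product of the nonzero eigenvalues = 841 spanning trees.

x^8 - 28x^7 + 322x^6 - 1974x^5 + 6965x^4 - 14126x^3 + 15225x^2 - 6728x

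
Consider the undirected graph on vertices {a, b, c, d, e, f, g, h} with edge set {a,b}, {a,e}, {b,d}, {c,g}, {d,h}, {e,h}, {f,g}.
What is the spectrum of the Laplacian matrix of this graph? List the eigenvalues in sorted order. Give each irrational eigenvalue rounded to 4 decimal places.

[0, 0, 1, 1.3820, 1.3820, 3, 3.6180, 3.6180]

With the vertex order [a, b, c, d, e, f, g, h], the degrees are [2, 2, 1, 2, 2, 1, 2, 2], giving D = diag(2, 2, 1, 2, 2, 1, 2, 2) and L = D - A. Diagonalising L (or applying a numerical eigensolver to the 8x8 matrix) gives the spectrum above. The 2 zero eigenvalues correspond to the 2 connected components. The eigenvalues sum to 14, which equals trace(L) = 2|E|.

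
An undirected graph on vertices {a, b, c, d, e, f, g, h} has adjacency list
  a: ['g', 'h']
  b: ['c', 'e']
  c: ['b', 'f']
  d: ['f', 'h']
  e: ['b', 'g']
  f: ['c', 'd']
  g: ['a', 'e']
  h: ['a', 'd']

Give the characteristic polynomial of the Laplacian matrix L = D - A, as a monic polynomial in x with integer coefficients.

x^8 - 16x^7 + 104x^6 - 352x^5 + 660x^4 - 672x^3 + 336x^2 - 64x

Reading degrees in the order [a, b, c, d, e, f, g, h] gives [2, 2, 2, 2, 2, 2, 2, 2]; set D = diag(2, 2, 2, 2, 2, 2, 2, 2) and form L = D - A. L has integer entries, so p(x) = det(xI - L) has integer coefficients. Expanding the determinant yields x^8 - 16x^7 + 104x^6 - 352x^5 + 660x^4 - 672x^3 + 336x^2 - 64x. The coefficient of x^7 equals -trace(L) = -16, matching the sum of degrees. There is one zero in the spectrum, matching the 1 component.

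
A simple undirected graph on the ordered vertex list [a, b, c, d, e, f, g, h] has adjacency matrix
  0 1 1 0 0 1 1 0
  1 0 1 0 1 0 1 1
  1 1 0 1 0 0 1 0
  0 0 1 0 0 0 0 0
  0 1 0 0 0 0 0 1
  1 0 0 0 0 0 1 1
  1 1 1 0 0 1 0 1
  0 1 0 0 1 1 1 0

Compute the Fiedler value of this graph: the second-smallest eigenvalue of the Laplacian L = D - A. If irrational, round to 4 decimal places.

0.8028

Each diagonal entry of L is the vertex degree and each off-diagonal entry is -1 where an edge is present, 0 otherwise; in the order [a, b, c, d, e, f, g, h] the diagonal is [4, 5, 4, 1, 2, 3, 5, 4]. Computing the eigenvalues of L and sorting gives [0, 0.8028, 1.8152, 3.1224, 4.3752, 5.3624, 6.1807, 6.3413]. The Fiedler value lambda_2 = 0.8028 is strictly positive, so the graph is connected. The eigenvalues sum to 28, which equals trace(L) = 2|E|.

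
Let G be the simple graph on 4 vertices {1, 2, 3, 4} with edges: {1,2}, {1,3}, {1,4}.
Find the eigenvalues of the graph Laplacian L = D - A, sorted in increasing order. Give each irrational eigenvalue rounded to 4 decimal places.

[0, 1, 1, 4]

Each diagonal entry of L is the vertex degree and each off-diagonal entry is -1 where an edge is present, 0 otherwise; in the order [1, 2, 3, 4] the diagonal is [3, 1, 1, 1]. Since every row of L sums to 0, the all-ones vector is in the kernel and 0 is an eigenvalue. The single zero eigenvalue shows the graph is connected. By the matrix-tree theorem the graph has (1/4) * product of the nonzero eigenvalues = 1 spanning tree. There is one zero in the spectrum, matching the 1 component.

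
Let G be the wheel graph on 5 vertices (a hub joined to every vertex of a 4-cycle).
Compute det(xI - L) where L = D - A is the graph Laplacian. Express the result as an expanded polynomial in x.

The graph has 5 vertices and degree multiset [4, 3, 3, 3, 3]; D is the diagonal matrix of degrees and L = D - A. The eigenvalues of L are [0, 3, 3, 5, 5]; the characteristic polynomial is the product of (x - lambda_i), which multiplies out to x^5 - 16x^4 + 94x^3 - 240x^2 + 225x. The constant term is 0 because L is singular (the all-ones vector lies in its kernel). There is one zero in the spectrum, matching the 1 component.

x^5 - 16x^4 + 94x^3 - 240x^2 + 225x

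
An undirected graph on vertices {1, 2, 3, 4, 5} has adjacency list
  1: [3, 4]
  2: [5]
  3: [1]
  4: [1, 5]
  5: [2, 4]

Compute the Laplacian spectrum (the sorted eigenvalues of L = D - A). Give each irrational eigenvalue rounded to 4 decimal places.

Each diagonal entry of L is the vertex degree and each off-diagonal entry is -1 where an edge is present, 0 otherwise; in the order [1, 2, 3, 4, 5] the diagonal is [2, 1, 1, 2, 2]. Diagonalising L (or applying a numerical eigensolver to the 5x5 matrix) gives the spectrum above. The eigenvalues sum to 8, which equals trace(L) = 2|E|. The largest eigenvalue, 3.6180, is at most the vertex count 5.

[0, 0.3820, 1.3820, 2.6180, 3.6180]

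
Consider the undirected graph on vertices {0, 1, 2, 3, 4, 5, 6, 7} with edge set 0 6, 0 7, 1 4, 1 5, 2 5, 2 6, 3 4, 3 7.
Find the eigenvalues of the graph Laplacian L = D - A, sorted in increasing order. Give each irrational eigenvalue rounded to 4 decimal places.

[0, 0.5858, 0.5858, 2, 2, 3.4142, 3.4142, 4]

Each diagonal entry of L is the vertex degree and each off-diagonal entry is -1 where an edge is present, 0 otherwise; in the order [0, 1, 2, 3, 4, 5, 6, 7] the diagonal is [2, 2, 2, 2, 2, 2, 2, 2]. L is symmetric positive semidefinite, so every eigenvalue is real and nonnegative. The eigenvalues sum to 16, which equals trace(L) = 2|E|. By the matrix-tree theorem the graph has (1/8) * product of the nonzero eigenvalues = 8 spanning trees.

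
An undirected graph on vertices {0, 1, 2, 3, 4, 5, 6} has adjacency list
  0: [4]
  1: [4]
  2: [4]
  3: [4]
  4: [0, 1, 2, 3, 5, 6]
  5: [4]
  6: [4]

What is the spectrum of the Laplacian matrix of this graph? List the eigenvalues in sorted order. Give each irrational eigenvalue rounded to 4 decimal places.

[0, 1, 1, 1, 1, 1, 7]

Each diagonal entry of L is the vertex degree and each off-diagonal entry is -1 where an edge is present, 0 otherwise; in the order [0, 1, 2, 3, 4, 5, 6] the diagonal is [1, 1, 1, 1, 6, 1, 1]. L is symmetric positive semidefinite, so every eigenvalue is real and nonnegative. The single zero eigenvalue shows the graph is connected. The eigenvalues sum to 12, which equals trace(L) = 2|E|.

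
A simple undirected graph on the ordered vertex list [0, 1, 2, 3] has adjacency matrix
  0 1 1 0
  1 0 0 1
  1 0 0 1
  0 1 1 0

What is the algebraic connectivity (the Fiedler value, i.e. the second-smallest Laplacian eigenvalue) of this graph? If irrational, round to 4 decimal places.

2

Each diagonal entry of L is the vertex degree and each off-diagonal entry is -1 where an edge is present, 0 otherwise; in the order [0, 1, 2, 3] the diagonal is [2, 2, 2, 2]. Computing the eigenvalues of L and sorting gives [0, 2, 2, 4]. The Fiedler value lambda_2 = 2 is strictly positive, so the graph is connected. The largest eigenvalue, 4, is at most the vertex count 4.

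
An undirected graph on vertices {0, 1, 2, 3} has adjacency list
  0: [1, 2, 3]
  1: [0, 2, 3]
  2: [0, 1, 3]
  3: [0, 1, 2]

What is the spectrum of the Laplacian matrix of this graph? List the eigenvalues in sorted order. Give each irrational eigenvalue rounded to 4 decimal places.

With the vertex order [0, 1, 2, 3], the degrees are [3, 3, 3, 3], giving D = diag(3, 3, 3, 3) and L = D - A. L is symmetric positive semidefinite, so every eigenvalue is real and nonnegative. The largest eigenvalue, 4, is at most the vertex count 4. By the matrix-tree theorem the graph has (1/4) * product of the nonzero eigenvalues = 16 spanning trees.

[0, 4, 4, 4]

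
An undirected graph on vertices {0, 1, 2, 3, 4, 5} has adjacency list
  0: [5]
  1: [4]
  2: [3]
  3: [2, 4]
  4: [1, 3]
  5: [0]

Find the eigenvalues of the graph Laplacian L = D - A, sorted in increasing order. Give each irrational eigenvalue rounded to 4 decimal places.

[0, 0, 0.5858, 2, 2, 3.4142]

Reading degrees in the order [0, 1, 2, 3, 4, 5] gives [1, 1, 1, 2, 2, 1]; set D = diag(1, 1, 1, 2, 2, 1) and form L = D - A. The multiplicity of 0 as a Laplacian eigenvalue equals the number of connected components. The 2 zero eigenvalues correspond to the 2 connected components.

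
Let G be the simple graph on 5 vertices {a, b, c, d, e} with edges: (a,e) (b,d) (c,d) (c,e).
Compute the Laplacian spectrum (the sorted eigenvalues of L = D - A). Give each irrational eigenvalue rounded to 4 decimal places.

[0, 0.3820, 1.3820, 2.6180, 3.6180]

With the vertex order [a, b, c, d, e], the degrees are [1, 1, 2, 2, 2], giving D = diag(1, 1, 2, 2, 2) and L = D - A. Diagonalising L (or applying a numerical eigensolver to the 5x5 matrix) gives the spectrum above. The single zero eigenvalue shows the graph is connected. There is one zero in the spectrum, matching the 1 component.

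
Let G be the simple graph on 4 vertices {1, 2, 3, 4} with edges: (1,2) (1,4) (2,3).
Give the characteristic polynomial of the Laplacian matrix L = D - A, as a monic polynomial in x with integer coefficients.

With the vertex order [1, 2, 3, 4], the degrees are [2, 2, 1, 1], giving D = diag(2, 2, 1, 1) and L = D - A. Computing det(xI - L) by cofactor expansion (or equivalently via sum-over-permutations) gives x^4 - 6x^3 + 10x^2 - 4x. The coefficient of x^3 equals -trace(L) = -6, matching the sum of degrees. The eigenvalues sum to 6, which equals trace(L) = 2|E|.

x^4 - 6x^3 + 10x^2 - 4x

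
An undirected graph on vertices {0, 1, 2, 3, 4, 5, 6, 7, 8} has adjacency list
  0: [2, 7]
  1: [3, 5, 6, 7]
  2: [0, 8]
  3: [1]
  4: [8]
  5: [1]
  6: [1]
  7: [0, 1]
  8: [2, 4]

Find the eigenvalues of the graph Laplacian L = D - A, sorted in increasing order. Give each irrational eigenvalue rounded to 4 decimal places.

[0, 0.1487, 0.7169, 1, 1, 1.6629, 2.7405, 3.6330, 5.0980]

Each diagonal entry of L is the vertex degree and each off-diagonal entry is -1 where an edge is present, 0 otherwise; in the order [0, 1, 2, 3, 4, 5, 6, 7, 8] the diagonal is [2, 4, 2, 1, 1, 1, 1, 2, 2]. Diagonalising L (or applying a numerical eigensolver to the 9x9 matrix) gives the spectrum above. The eigenvalues sum to 16, which equals trace(L) = 2|E|. By the matrix-tree theorem the graph has (1/9) * product of the nonzero eigenvalues = 1 spanning tree.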